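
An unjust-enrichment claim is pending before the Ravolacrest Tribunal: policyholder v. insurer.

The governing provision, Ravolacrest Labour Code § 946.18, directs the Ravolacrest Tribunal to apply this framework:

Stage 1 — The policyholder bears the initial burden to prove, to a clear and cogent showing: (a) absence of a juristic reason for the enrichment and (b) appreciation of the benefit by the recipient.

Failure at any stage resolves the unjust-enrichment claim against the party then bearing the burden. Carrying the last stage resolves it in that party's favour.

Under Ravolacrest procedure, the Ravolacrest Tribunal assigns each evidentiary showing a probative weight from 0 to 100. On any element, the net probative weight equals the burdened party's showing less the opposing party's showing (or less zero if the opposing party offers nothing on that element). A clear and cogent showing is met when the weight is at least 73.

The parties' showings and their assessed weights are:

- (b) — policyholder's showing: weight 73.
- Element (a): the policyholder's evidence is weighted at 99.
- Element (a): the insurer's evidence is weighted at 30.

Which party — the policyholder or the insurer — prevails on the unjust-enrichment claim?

insurer

Stage 1 — burden on policyholder; standard: a clear and cogent showing (weight is at least 73).
    (a): 99 − 30 = 69 < 73 [not met]
    (b): 73 ≥ 73 [met]
  Not every element is met, so the policyholder fails to carry Stage 1.
The analysis ends at Stage 1; the insurer prevails.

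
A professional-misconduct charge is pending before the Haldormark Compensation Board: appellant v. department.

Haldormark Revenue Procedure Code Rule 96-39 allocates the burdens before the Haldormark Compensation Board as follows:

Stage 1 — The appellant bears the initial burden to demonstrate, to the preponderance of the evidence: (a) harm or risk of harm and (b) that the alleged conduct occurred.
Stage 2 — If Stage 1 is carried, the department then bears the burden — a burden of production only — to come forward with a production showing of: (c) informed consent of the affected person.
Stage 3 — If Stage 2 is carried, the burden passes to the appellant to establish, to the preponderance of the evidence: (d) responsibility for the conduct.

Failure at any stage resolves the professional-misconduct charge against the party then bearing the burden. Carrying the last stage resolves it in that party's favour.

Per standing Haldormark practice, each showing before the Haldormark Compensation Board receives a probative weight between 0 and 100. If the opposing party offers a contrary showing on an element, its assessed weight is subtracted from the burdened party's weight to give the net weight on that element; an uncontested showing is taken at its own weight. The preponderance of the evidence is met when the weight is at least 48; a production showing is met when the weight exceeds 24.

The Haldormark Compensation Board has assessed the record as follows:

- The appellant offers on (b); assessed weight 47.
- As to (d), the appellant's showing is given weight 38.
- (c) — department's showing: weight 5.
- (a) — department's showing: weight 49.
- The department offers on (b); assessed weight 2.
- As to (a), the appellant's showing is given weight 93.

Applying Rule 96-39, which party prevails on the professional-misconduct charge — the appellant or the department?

department

Stage 1 — burden on appellant; standard: the preponderance of the evidence (weight is at least 48).
    (a): 93 − 49 = 44 < 48 [not met]
    (b): 47 − 2 = 45 < 48 [not met]
  The appellant does not carry Stage 1.
The analysis ends at Stage 1; the department prevails.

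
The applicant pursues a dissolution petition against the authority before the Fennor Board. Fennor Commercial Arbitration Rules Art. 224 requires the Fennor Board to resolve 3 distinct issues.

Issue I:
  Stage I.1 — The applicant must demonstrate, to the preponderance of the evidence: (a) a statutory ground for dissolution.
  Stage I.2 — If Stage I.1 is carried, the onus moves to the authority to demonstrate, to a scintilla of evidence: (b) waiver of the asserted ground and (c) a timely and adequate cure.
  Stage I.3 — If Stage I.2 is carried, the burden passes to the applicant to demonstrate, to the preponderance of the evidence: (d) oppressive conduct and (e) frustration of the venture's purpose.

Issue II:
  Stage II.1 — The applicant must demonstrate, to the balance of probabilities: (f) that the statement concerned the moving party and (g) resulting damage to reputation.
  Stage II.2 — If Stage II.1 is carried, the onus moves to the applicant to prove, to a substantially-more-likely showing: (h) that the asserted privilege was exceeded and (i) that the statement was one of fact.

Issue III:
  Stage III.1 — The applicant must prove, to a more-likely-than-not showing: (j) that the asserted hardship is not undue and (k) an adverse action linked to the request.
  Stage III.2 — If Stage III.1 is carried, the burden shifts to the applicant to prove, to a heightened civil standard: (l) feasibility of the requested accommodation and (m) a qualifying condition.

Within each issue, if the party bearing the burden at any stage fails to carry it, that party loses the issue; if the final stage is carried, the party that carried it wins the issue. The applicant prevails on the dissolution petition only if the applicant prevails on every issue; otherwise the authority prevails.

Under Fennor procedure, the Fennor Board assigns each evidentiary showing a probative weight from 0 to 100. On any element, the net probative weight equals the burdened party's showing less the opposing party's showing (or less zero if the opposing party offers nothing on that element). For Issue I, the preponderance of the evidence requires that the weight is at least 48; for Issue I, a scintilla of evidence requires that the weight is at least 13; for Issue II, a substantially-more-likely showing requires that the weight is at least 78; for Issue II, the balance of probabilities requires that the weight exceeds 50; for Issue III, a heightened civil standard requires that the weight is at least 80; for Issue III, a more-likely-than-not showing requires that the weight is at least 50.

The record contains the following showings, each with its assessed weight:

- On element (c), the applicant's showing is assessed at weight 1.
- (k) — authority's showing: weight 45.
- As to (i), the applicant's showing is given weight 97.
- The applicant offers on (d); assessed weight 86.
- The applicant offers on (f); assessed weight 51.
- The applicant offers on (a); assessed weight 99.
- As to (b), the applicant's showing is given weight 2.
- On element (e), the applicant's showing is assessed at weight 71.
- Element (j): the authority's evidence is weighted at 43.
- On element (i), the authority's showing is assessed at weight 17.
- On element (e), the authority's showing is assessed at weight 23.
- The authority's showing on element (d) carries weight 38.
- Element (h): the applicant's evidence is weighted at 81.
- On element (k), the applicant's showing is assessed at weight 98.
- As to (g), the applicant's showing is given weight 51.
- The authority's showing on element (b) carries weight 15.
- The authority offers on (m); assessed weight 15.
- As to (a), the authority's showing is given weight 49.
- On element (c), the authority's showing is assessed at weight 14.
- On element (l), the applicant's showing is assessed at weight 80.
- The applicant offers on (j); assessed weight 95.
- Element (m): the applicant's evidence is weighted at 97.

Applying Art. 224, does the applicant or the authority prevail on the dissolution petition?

applicant

— Issue I —
Stage I.1 (applicant, the preponderance of the evidence, weight is at least 48): (a) net 99−49=50 ≥ 48 — meets.
  Stage I.1 carried; the burden shifts to the authority.
Stage I.2 (authority, a scintilla of evidence, weight is at least 13): (b) net 15−2=13 ≥ 13 — meets; (c) net 14−1=13 ≥ 13 — meets.
  Stage I.2 is satisfied; the onus moves to the applicant.
Stage I.3 (applicant, the preponderance of the evidence, weight is at least 48): (d) net 86−38=48 ≥ 48 — meets; (e) net 71−23=48 ≥ 48 — meets.
  The applicant carries the last stage.
With every stage satisfied, the applicant prevails on this issue.
— Issue II —
At Stage II.1 the applicant must meet the balance of probabilities (weight exceeds 50): on (f) the weight is 51, > 50, so (f) meets the standard; on (g) the weight is 51, which does exceed 50, so (g) meets the standard.
  Stage II.1 is satisfied; the applicant continues to bear the burden.
At Stage II.2 the applicant must meet a substantially-more-likely showing (weight is at least 78): on (h) the weight is 81, ≥ 78, so (h) meets the standard; on (i) the weight is 97 less the opposing 17 gives net 80, ≥ 78, so (i) meets the standard.
  The applicant carries the last stage.
All stages carried — the applicant prevails on this issue.
— Issue III —
At Stage III.1 the applicant must meet a more-likely-than-not showing (weight is at least 50): on (j) the weight is 95 less the opposing 43 gives net 52, which does reach 50, so (j) meets the standard; on (k) the weight is 98 less the opposing 45 gives net 53, which does reach 50, so (k) meets the standard.
  Stage III.1 carried; the burden remains with the applicant.
At Stage III.2 the applicant must meet a heightened civil standard (weight is at least 80): on (l) the weight is 80, ≥ 80, so (l) meets the standard; on (m) the weight is 97 less the opposing 15 gives net 82, which does reach 80, so (m) meets the standard.
  All elements met at the final stage.
Every stage carried; the applicant prevails on this issue.
Per-issue: Issue I → applicant; Issue II → applicant; Issue III → applicant. The applicant must prevail on every issue; overall, the applicant prevails.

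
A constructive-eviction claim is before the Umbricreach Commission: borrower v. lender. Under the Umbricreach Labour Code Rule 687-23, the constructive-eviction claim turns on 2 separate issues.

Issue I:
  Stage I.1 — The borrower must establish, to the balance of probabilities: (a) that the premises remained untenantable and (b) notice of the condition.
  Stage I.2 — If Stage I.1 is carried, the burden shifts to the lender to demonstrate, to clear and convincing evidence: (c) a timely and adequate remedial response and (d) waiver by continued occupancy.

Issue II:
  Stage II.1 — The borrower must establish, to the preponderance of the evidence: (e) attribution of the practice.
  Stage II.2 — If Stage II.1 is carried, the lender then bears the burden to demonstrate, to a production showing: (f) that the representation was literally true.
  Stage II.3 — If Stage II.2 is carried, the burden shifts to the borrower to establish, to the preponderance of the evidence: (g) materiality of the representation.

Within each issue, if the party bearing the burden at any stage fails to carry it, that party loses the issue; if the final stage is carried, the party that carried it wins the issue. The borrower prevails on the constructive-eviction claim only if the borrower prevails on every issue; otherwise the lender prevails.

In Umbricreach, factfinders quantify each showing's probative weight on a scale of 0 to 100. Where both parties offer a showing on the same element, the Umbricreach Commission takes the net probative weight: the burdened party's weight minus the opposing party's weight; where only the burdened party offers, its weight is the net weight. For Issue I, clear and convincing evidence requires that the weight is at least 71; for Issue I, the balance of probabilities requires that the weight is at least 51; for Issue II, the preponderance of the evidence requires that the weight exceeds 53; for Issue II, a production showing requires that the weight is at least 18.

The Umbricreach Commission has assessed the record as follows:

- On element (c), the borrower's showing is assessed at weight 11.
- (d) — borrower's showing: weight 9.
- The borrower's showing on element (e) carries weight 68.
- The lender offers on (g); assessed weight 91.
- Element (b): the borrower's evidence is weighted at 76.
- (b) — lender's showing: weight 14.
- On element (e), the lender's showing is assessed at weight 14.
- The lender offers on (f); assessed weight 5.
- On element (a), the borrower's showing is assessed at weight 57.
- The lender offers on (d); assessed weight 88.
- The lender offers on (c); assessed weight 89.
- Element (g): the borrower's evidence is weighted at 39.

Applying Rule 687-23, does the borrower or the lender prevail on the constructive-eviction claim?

— Issue I —
At Stage I.1 the borrower must meet the balance of probabilities (weight is at least 51): on (a) the weight is 57, which does reach 51, so (a) meets the standard; on (b) the weight is 76 less the opposing 14 gives net 62, ≥ 51, so (b) meets the standard.
  Stage I.1 is satisfied; the onus moves to the lender.
At Stage I.2 the lender must meet clear and convincing evidence (weight is at least 71): on (c) the weight is 89 less the opposing 11 gives net 78, which does reach 71, so (c) meets the standard; on (d) the weight is 88 less the opposing 9 gives net 79, which does reach 71, so (d) meets the standard.
  Stage I.2 carried; the final stage is satisfied.
Every stage carried; the lender prevails on this issue.
— Issue II —
Stage II.1 — burden on borrower; standard: the preponderance of the evidence (weight exceeds 53).
    (e): 68 − 14 = 54 > 53 [met]
  The borrower carries Stage II.1; the lender now bears the burden.
Stage II.2 — burden on lender; standard: a production showing (weight is at least 18).
    (f): 5 < 18 [not met]
  The lender does not carry Stage II.2.
The analysis ends at Stage II.2; the borrower prevails on this issue.
Per-issue: Issue I → lender; Issue II → borrower. The borrower must prevail on every issue; overall, the lender prevails.

lender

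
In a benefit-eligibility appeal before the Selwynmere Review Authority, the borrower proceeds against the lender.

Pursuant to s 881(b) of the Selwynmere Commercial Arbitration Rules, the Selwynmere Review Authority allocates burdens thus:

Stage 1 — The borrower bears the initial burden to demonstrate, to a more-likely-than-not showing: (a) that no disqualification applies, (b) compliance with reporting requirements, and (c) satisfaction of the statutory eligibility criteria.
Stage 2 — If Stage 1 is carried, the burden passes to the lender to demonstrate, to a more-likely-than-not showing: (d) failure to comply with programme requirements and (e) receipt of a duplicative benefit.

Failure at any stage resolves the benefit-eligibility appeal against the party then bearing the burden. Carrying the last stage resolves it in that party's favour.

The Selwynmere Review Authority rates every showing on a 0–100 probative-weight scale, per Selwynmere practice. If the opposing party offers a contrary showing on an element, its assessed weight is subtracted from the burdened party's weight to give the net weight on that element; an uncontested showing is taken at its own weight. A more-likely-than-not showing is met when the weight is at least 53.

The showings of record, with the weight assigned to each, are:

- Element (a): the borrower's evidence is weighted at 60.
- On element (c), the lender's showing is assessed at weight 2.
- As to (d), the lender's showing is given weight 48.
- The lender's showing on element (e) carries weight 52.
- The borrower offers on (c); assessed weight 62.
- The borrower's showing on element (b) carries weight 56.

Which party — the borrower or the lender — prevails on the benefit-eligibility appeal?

Stage 1 (borrower, a more-likely-than-not showing, weight is at least 53): (a) 60 ≥ 53 — meets; (b) 56 ≥ 53 — meets; (c) net 62−2=60 ≥ 53 — meets.
  Stage 1 is satisfied; the onus moves to the lender.
Stage 2 (lender, a more-likely-than-not showing, weight is at least 53): (d) 48 < 53 — fails; (e) 52 < 53 — fails.
  Stage 2 not carried; the lender fails its burden.
The borrower prevails.

borrower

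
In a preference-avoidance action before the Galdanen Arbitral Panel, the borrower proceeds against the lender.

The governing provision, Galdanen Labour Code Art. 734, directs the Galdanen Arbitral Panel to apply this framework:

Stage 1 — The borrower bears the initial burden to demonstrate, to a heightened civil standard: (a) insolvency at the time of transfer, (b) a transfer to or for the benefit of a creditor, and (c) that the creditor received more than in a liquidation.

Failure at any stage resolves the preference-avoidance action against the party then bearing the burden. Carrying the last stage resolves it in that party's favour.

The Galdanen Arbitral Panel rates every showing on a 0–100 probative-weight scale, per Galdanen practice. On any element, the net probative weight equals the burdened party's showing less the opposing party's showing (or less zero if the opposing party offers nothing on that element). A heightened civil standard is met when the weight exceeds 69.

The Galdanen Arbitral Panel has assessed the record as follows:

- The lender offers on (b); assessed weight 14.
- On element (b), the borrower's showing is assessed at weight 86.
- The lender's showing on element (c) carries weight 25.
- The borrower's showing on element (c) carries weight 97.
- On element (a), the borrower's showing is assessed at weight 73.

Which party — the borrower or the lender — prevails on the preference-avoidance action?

At Stage 1 the borrower must meet a heightened civil standard (weight exceeds 69): on (a) the weight is 73, > 69, so (a) meets the standard; on (b) the weight is 86 less the opposing 14 gives net 72, which does exceed 69, so (b) meets the standard; on (c) the weight is 97 less the opposing 25 gives net 72, which does exceed 69, so (c) meets the standard.
  All elements met at the final stage.
With every stage satisfied, the borrower prevails.

borrower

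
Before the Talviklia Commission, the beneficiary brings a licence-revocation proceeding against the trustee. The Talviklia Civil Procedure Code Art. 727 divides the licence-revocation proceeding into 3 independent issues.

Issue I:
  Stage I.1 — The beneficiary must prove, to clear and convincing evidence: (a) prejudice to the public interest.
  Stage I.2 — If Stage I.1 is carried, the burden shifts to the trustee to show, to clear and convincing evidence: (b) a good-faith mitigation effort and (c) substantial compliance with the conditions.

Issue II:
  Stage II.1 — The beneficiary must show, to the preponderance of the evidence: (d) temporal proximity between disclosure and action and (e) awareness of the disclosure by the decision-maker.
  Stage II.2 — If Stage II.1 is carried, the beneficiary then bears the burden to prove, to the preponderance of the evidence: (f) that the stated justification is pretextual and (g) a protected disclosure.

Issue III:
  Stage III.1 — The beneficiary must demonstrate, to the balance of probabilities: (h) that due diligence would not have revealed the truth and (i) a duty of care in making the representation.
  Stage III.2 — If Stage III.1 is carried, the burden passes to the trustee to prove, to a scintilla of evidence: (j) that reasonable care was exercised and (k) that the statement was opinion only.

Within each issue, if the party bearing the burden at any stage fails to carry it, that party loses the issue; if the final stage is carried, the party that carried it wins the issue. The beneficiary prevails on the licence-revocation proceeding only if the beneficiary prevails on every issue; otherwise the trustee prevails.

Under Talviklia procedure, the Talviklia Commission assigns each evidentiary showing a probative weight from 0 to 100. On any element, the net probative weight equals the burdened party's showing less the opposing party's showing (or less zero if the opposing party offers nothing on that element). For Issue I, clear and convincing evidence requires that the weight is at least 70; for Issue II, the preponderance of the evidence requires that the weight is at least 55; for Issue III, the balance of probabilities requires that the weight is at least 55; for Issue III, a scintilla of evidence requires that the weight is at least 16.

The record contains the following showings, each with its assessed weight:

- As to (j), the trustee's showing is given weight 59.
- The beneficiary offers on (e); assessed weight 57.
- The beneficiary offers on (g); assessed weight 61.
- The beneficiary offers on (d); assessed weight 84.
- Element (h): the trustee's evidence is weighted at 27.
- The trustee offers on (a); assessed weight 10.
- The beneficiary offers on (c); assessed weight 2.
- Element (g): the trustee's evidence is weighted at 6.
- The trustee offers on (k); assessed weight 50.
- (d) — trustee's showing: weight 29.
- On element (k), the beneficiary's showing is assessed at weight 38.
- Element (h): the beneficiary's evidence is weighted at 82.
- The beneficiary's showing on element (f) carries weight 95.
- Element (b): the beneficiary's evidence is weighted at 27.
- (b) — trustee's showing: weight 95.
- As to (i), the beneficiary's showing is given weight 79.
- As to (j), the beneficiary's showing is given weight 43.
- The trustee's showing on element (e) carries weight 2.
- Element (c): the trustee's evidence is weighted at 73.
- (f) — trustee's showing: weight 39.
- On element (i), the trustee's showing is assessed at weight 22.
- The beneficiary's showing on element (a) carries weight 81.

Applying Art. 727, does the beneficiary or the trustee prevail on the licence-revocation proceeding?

beneficiary

— Issue I —
Stage I.1 — burden on beneficiary; standard: clear and convincing evidence (weight is at least 70).
    (a): 81 − 10 = 71 ≥ 70 [met]
  The beneficiary carries Stage I.1; the trustee now bears the burden.
Stage I.2 — burden on trustee; standard: clear and convincing evidence (weight is at least 70).
    (b): 95 − 27 = 68 < 70 [not met]
    (c): 73 − 2 = 71 ≥ 70 [met]
  The trustee does not carry Stage I.2.
So the beneficiary prevails on this issue.
— Issue II —
Stage II.1 — burden on beneficiary; standard: the preponderance of the evidence (weight is at least 55).
    (d): 84 − 29 = 55 ≥ 55 [met]
    (e): 57 − 2 = 55 ≥ 55 [met]
  Stage II.1 carried; the burden remains with the beneficiary.
Stage II.2 — burden on beneficiary; standard: the preponderance of the evidence (weight is at least 55).
    (f): 95 − 39 = 56 ≥ 55 [met]
    (g): 61 − 6 = 55 ≥ 55 [met]
  The beneficiary carries the last stage.
All stages carried — the beneficiary prevails on this issue.
— Issue III —
Stage III.1 — burden on beneficiary; standard: the balance of probabilities (weight is at least 55).
    (h): 82 − 27 = 55 ≥ 55 [met]
    (i): 79 − 22 = 57 ≥ 55 [met]
  Stage III.1 is satisfied; the onus moves to the trustee.
Stage III.2 — burden on trustee; standard: a scintilla of evidence (weight is at least 16).
    (j): 59 − 43 = 16 ≥ 16 [met]
    (k): 50 − 38 = 12 < 16 [not met]
  Stage III.2 not carried; the trustee fails its burden.
So the beneficiary prevails on this issue.
Per-issue: Issue I → beneficiary; Issue II → beneficiary; Issue III → beneficiary. The beneficiary must prevail on every issue; overall, the beneficiary prevails.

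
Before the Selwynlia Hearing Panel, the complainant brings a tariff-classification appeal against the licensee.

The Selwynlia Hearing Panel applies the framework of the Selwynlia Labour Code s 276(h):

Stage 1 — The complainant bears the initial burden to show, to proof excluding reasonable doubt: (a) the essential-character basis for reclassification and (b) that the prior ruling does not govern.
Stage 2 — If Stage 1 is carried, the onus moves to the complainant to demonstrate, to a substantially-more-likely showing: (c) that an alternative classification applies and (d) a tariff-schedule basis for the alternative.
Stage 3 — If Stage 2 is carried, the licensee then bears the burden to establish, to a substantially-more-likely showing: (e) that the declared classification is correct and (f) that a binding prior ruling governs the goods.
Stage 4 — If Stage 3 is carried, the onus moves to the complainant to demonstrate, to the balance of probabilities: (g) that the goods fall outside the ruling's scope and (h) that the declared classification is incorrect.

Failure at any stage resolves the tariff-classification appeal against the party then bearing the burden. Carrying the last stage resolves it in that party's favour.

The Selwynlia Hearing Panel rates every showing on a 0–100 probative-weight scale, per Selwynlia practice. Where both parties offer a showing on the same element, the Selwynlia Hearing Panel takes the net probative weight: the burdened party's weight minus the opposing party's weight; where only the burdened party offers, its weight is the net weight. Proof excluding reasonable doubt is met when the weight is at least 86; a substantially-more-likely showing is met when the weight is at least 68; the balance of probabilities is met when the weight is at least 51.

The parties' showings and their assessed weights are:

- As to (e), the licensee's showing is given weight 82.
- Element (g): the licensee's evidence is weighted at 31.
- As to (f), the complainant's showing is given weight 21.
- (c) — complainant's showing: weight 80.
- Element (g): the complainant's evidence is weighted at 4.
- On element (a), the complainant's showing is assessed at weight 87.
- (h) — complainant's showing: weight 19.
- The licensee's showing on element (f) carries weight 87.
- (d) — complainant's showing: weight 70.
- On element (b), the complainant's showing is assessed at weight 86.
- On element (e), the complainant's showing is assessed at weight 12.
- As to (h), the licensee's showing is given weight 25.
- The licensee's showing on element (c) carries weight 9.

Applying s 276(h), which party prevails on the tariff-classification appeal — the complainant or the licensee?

complainant

Stage 1 (complainant, proof excluding reasonable doubt, weight is at least 86): (a) 87 ≥ 86 — meets; (b) 86 ≥ 86 — meets.
  All elements met. The complainant retains the burden for Stage 2.
Stage 2 (complainant, a substantially-more-likely showing, weight is at least 68): (c) net 80−9=71 ≥ 68 — meets; (d) 70 ≥ 68 — meets.
  All elements met. The burden passes to the licensee.
Stage 3 (licensee, a substantially-more-likely showing, weight is at least 68): (e) net 82−12=70 ≥ 68 — meets; (f) net 87−21=66 < 68 — fails.
  The licensee does not carry Stage 3.
The analysis ends at Stage 3; the complainant prevails.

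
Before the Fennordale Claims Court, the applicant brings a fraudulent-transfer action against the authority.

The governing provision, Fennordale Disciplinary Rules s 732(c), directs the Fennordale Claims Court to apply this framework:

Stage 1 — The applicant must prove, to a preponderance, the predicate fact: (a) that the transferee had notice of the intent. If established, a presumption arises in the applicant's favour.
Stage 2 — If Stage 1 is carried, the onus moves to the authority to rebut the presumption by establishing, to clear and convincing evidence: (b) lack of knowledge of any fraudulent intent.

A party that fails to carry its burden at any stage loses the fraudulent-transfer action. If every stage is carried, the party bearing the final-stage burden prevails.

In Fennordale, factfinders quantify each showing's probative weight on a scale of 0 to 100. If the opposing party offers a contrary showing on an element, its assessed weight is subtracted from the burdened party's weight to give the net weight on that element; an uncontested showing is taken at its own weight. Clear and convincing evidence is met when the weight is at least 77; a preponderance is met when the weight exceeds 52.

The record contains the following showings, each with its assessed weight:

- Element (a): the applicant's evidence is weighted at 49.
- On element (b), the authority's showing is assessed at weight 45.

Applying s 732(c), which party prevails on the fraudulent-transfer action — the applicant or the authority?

authority

At Stage 1 the applicant must meet a preponderance (weight exceeds 52): on (a) the weight is 49, which does not exceed 52, so (a) does not meet the standard.
  Stage 1 not carried; the applicant fails its burden.
So the authority prevails.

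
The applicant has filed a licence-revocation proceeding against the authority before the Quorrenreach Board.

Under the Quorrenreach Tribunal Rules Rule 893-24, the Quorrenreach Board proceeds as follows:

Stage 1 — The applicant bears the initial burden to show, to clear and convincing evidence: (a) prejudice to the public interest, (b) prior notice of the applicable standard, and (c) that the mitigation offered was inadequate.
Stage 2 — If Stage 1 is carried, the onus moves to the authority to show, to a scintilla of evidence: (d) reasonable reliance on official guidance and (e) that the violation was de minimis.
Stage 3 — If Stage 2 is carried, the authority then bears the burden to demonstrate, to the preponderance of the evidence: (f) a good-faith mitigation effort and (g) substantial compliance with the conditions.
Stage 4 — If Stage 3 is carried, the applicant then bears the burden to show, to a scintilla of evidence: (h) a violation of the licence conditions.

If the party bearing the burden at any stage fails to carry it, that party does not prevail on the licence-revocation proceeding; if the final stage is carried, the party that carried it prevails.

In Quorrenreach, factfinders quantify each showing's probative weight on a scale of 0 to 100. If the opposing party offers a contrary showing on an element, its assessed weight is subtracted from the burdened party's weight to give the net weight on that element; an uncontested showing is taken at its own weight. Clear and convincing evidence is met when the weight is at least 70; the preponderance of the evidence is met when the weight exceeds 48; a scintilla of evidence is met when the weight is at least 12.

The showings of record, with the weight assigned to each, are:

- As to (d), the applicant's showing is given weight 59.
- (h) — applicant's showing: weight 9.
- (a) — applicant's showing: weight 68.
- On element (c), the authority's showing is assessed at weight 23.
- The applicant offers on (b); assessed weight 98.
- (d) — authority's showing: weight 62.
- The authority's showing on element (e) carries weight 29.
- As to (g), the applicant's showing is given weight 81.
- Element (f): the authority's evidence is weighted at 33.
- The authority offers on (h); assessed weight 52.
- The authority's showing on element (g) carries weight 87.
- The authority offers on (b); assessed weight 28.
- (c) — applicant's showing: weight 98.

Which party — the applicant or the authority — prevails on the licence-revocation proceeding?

authority

Stage 1 (applicant, clear and convincing evidence, weight is at least 70): (a) 68 < 70 — fails; (b) net 98−28=70 ≥ 70 — meets; (c) net 98−23=75 ≥ 70 — meets.
  Stage 1 not carried; the applicant fails its burden.
The analysis ends at Stage 1; the authority prevails.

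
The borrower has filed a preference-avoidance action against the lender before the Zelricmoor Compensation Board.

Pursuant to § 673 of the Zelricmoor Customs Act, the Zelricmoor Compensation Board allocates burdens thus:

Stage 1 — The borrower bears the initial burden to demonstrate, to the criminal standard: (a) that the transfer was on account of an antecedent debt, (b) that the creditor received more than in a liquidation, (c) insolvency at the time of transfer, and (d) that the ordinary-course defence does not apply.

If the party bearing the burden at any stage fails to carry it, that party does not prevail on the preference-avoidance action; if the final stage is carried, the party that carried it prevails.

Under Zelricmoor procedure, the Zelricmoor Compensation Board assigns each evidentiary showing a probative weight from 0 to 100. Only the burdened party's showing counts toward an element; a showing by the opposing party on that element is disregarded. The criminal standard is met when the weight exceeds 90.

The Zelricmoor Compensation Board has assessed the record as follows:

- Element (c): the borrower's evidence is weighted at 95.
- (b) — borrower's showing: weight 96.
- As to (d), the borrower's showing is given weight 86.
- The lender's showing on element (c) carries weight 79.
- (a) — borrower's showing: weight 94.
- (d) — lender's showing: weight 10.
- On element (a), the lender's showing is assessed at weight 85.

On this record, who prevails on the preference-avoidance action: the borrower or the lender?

lender

Stage 1 — burden on borrower; standard: the criminal standard (weight exceeds 90).
    (a): 94 (lender's 85 disregarded) > 90 [met]
    (b): 96 > 90 [met]
    (c): 95 (lender's 79 disregarded) > 90 [met]
    (d): 86 (lender's 10 disregarded) ≤ 90 [not met]
  Stage 1 not carried; the borrower fails its burden.
So the lender prevails.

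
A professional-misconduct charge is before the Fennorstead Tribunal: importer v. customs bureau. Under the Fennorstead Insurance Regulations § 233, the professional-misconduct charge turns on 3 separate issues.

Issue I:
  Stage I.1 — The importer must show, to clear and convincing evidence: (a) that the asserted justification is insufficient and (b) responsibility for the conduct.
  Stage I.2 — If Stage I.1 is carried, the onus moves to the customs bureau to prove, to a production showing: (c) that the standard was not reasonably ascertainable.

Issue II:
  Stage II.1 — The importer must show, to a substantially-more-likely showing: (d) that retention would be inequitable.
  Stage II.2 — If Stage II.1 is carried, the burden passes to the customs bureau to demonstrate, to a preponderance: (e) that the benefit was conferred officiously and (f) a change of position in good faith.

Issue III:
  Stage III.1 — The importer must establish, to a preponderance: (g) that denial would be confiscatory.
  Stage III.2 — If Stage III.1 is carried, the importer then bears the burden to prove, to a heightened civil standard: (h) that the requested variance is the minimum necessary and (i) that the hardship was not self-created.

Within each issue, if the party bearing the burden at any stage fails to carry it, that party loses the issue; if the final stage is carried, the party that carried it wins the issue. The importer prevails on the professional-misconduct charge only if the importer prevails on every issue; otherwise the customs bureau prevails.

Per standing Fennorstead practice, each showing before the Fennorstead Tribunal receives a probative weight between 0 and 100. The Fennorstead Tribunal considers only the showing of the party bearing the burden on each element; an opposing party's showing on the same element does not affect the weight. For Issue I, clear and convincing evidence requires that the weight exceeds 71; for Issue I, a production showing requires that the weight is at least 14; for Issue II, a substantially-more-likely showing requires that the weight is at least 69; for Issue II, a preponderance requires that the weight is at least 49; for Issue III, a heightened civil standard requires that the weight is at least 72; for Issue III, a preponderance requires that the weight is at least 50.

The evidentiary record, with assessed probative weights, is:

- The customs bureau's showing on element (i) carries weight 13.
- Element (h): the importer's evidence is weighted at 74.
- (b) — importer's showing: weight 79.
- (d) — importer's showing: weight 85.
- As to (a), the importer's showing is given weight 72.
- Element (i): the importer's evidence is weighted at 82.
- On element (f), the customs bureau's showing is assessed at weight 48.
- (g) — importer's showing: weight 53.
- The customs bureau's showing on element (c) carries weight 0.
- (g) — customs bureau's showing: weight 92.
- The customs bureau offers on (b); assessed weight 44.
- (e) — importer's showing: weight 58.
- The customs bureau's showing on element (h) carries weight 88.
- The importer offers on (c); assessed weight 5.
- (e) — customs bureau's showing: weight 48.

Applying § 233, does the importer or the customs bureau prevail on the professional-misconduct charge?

— Issue I —
At Stage I.1 the importer must meet clear and convincing evidence (weight exceeds 71): on (a) the weight is 72, which does exceed 71, so (a) meets the standard; on (b) the weight is 79 (the customs bureau's 44 is given no effect), > 71, so (b) meets the standard.
  The importer carries Stage I.1; the customs bureau now bears the burden.
At Stage I.2 the customs bureau must meet a production showing (weight is at least 14): on (c) the weight is 0 (the importer's 5 is given no effect), which does not reach 14, so (c) does not meet the standard.
  The customs bureau does not carry Stage I.2.
The importer prevails on this issue.
— Issue II —
Stage II.1 (importer, a substantially-more-likely showing, weight is at least 69): (d) 85 ≥ 69 — meets.
  The importer carries Stage II.1; the customs bureau now bears the burden.
Stage II.2 (customs bureau, a preponderance, weight is at least 49): (e) 48 (importer's 58 disregarded) < 49 — fails; (f) 48 < 49 — fails.
  Stage II.2 not carried; the customs bureau fails its burden.
The analysis ends at Stage II.2; the importer prevails on this issue.
— Issue III —
Stage III.1 — burden on importer; standard: a preponderance (weight is at least 50).
    (g): 53 (customs bureau's 92 disregarded) ≥ 50 [met]
  All elements met. The importer retains the burden for Stage III.2.
Stage III.2 — burden on importer; standard: a heightened civil standard (weight is at least 72).
    (h): 74 (customs bureau's 88 disregarded) ≥ 72 [met]
    (i): 82 (customs bureau's 13 disregarded) ≥ 72 [met]
  Stage III.2 carried; the final stage is satisfied.
Every stage carried; the importer prevails on this issue.
Per-issue: Issue I → importer; Issue II → importer; Issue III → importer. The importer must prevail on every issue; overall, the importer prevails.

importer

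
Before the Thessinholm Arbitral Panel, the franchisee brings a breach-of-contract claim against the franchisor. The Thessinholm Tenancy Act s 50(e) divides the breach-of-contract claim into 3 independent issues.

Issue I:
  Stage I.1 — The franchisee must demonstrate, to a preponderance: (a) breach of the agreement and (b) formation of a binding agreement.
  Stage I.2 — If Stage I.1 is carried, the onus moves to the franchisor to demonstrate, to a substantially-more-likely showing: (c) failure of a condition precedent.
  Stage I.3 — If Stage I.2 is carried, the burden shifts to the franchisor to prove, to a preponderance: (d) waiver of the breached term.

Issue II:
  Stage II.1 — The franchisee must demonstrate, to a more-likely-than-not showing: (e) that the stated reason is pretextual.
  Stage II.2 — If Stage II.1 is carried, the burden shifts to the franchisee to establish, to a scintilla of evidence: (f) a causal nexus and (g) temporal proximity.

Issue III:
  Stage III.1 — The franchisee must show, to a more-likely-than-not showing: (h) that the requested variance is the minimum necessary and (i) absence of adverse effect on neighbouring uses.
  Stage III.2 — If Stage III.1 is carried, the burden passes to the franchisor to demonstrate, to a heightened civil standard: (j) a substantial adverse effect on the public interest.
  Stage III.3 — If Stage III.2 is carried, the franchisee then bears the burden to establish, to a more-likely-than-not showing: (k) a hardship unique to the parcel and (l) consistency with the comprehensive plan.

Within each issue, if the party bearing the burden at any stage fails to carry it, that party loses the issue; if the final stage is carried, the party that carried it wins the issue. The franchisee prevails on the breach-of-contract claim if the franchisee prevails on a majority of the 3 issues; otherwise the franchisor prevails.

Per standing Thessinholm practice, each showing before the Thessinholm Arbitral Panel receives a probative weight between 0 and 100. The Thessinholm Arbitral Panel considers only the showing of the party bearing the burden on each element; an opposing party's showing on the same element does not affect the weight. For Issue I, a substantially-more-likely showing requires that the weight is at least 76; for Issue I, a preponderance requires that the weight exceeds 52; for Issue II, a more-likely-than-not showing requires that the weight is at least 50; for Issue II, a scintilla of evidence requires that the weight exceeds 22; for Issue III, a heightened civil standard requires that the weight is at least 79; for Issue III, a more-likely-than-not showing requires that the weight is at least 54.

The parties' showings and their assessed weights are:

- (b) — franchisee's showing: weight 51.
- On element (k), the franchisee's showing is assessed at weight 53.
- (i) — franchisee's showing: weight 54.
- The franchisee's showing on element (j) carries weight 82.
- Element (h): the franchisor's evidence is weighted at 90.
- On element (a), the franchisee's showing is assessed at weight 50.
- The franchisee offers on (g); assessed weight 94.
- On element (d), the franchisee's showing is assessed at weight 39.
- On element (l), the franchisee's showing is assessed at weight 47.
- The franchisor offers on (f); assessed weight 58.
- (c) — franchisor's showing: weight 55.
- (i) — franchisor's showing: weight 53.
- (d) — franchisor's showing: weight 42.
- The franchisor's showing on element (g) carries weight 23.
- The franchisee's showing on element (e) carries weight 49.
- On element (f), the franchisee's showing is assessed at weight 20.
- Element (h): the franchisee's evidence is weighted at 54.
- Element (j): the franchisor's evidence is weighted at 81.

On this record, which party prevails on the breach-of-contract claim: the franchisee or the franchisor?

— Issue I —
Stage I.1 (franchisee, a preponderance, weight exceeds 52): (a) 50 ≤ 52 — fails; (b) 51 ≤ 52 — fails.
  Not every element is met, so the franchisee fails to carry Stage I.1.
So the franchisor prevails on this issue.
— Issue II —
At Stage II.1 the franchisee must meet a more-likely-than-not showing (weight is at least 50): on (e) the weight is 49, which does not reach 50, so (e) does not meet the standard.
  Not every element is met, so the franchisee fails to carry Stage II.1.
The analysis ends at Stage II.1; the franchisor prevails on this issue.
— Issue III —
Stage III.1 — burden on franchisee; standard: a more-likely-than-not showing (weight is at least 54).
    (h): 54 (franchisor's 90 disregarded) ≥ 54 [met]
    (i): 54 (franchisor's 53 disregarded) ≥ 54 [met]
  The franchisee carries Stage III.1; the franchisor now bears the burden.
Stage III.2 — burden on franchisor; standard: a heightened civil standard (weight is at least 79).
    (j): 81 (franchisee's 82 disregarded) ≥ 79 [met]
  All elements met. The burden passes to the franchisee.
Stage III.3 — burden on franchisee; standard: a more-likely-than-not showing (weight is at least 54).
    (k): 53 < 54 [not met]
    (l): 47 < 54 [not met]
  Stage III.3 not carried; the franchisee fails its burden.
The analysis ends at Stage III.3; the franchisor prevails on this issue.
Per-issue: Issue I → franchisor; Issue II → franchisor; Issue III → franchisor. The franchisee must prevail on a majority of issues; overall, the franchisor prevails.

franchisor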